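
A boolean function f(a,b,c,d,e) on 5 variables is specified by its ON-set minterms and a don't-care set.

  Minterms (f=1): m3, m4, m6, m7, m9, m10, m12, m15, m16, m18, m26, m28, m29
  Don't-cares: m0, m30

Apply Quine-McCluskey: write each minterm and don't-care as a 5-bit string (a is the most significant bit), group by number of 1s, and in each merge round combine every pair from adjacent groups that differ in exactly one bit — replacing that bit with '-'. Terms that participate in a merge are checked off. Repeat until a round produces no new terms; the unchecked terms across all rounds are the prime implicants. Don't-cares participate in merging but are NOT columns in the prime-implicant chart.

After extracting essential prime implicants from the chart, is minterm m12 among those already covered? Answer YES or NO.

size-2^0 implicants → 00000(✓)  00011(✓)  00100(✓)  00110(✓)  00111(✓)  01001  01010(✓)  01100(✓)  01111(✓)  10000(✓)  10010(✓)  11010(✓)  11100(✓)  11101(✓)  11110(✓)
size-2^1 implicants → -0000  -1010  -1100  0-100  0-111  00-00  00-11  001-0  0011-  1-010  100-0  11-10  111-0  1110-
Unchecked terms (primes): -0000, -1010, -1100, 0-100, 0-111, 00-00, 00-11, 001-0, 0011-, 01001, 1-010, 100-0, 11-10, 111-0, 1110-
Minterm coverage:
  m3 ⊆ 00-11 [E]
  m4 ⊆ 0-100,00-00,001-0
  m6 ⊆ 001-0,0011-
  m7 ⊆ 0-111,00-11,0011-
  m9 ⊆ 01001 [E]
  m10 ⊆ -1010 [E]
  m12 ⊆ -1100,0-100
  m15 ⊆ 0-111 [E]
  m16 ⊆ -0000,100-0
  m18 ⊆ 1-010,100-0
  m26 ⊆ -1010,1-010,11-10
  m28 ⊆ -1100,111-0,1110-
  m29 ⊆ 1110- [E]
E = {-1010, 0-111, 00-11, 01001, 1110-}

NO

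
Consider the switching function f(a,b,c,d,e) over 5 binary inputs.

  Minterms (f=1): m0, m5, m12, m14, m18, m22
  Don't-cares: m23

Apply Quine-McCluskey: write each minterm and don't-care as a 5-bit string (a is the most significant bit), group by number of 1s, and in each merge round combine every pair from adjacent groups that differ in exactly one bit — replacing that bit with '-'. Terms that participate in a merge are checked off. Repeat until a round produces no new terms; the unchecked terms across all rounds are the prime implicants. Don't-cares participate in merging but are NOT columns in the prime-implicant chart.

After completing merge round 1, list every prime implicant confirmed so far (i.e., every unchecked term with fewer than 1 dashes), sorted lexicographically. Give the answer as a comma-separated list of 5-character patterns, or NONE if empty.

[col 0] 00000, 00101, 01100*, 01110*, 10010*, 10110*, 10111*
[col 1] 011-0, 10-10, 1011-
Prime implicants: 00000, 00101, 011-0, 10-10, 1011-

00000, 00101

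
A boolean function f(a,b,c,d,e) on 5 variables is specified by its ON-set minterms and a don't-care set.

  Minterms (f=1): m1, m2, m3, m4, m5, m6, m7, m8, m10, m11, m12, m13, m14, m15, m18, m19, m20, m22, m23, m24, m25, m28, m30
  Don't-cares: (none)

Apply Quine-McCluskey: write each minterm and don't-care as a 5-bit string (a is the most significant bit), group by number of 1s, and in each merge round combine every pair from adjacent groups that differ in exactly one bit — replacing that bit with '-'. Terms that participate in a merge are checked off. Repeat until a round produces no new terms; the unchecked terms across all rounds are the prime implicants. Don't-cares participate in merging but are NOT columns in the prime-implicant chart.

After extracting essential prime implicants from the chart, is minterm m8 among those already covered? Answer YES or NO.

NO

[col 0] 00001*, 00010*, 00011*, 00100*, 00101*, 00110*, 00111*, 01000*, 01010*, 01011*, 01100*, 01101*, 01110*, 01111*, 10010*, 10011*, 10100*, 10110*, 10111*, 11000*, 11001*, 11100*, 11110*
[col 1] -0010*, -0011*, -0100*, -0110*, -0111*, -1000*, -1100*, -1110*, 0-010*, 0-011*, 0-100*, 0-101*, 0-110*, 0-111*, 00-01*, 00-10*, 00-11*, 000-1*, 0001-*, 001-0*, 001-1*, 0010-*, 0011-*, 01-00*, 01-10*, 01-11*, 010-0*, 0101-*, 011-0*, 011-1*, 0110-*, 0111-*, 1-100*, 1-110*, 10-10*, 10-11*, 1001-*, 101-0*, 1011-*, 11-00*, 1100-, 111-0*
[col 2] --100*, --110*, -0-10*, -0-11*, -001-*, -01-0*, -011-*, -1-00, -11-0*, 0--10*, 0--11*, 0-01-*, 0-1-0*, 0-1-1*, 0-10-*, 0-11-*, 00--1, 00-1-*, 001--*, 01--0, 01-1-*, 011--*, 1-1-0*, 10-1-*
[col 3] --1-0, -0-1-, 0--1-, 0-1--
Prime implicants: --1-0, -0-1-, -1-00, 0--1-, 0-1--, 00--1, 01--0, 1100-
PI chart (minterm → PIs covering it):
  1 | 00--1  (sole → essential)
  2 | -0-1-,0--1-
  3 | -0-1-,0--1-,00--1
  4 | --1-0,0-1--
  5 | 0-1--,00--1
  6 | --1-0,-0-1-,0--1-,0-1--
  7 | -0-1-,0--1-,0-1--,00--1
  8 | -1-00,01--0
  10 | 0--1-,01--0
  11 | 0--1-  (sole → essential)
  12 | --1-0,-1-00,0-1--,01--0
  13 | 0-1--  (sole → essential)
  14 | --1-0,0--1-,0-1--,01--0
  15 | 0--1-,0-1--
  18 | -0-1-  (sole → essential)
  19 | -0-1-  (sole → essential)
  20 | --1-0  (sole → essential)
  22 | --1-0,-0-1-
  23 | -0-1-  (sole → essential)
  24 | -1-00,1100-
  25 | 1100-  (sole → essential)
  28 | --1-0,-1-00
  30 | --1-0  (sole → essential)
Essential prime implicants: --1-0, -0-1-, 0--1-, 0-1--, 00--1, 1100-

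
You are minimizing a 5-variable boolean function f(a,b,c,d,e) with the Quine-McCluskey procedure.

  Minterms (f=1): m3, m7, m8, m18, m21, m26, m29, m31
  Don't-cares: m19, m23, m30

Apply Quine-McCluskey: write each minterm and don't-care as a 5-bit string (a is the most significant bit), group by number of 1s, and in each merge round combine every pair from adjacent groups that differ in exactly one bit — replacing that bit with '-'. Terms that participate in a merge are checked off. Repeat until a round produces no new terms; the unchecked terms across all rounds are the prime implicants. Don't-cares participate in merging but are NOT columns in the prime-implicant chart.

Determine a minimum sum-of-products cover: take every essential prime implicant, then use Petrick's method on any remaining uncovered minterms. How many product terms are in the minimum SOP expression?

[col 0] 00011*, 00111*, 01000, 10010*, 10011*, 10101*, 10111*, 11010*, 11101*, 11110*, 11111*
[col 1] -0011*, -0111*, 00-11*, 1-010, 1-101*, 1-111*, 10-11*, 1001-, 101-1*, 11-10, 111-1*, 1111-
[col 2] -0-11, 1-1-1
Prime implicants: -0-11, 01000, 1-010, 1-1-1, 1001-, 11-10, 1111-
PI chart (minterm → PIs covering it):
  3 | -0-11  (sole → essential)
  7 | -0-11  (sole → essential)
  8 | 01000  (sole → essential)
  18 | 1-010,1001-
  21 | 1-1-1  (sole → essential)
  26 | 1-010,11-10
  29 | 1-1-1  (sole → essential)
  31 | 1-1-1,1111-
Essential prime implicants: -0-11, 01000, 1-1-1
Petrick residual → 1-010
Minimum SOP uses 4 PIs: b'de + a'bc'd'e' + ac'de' + ace

4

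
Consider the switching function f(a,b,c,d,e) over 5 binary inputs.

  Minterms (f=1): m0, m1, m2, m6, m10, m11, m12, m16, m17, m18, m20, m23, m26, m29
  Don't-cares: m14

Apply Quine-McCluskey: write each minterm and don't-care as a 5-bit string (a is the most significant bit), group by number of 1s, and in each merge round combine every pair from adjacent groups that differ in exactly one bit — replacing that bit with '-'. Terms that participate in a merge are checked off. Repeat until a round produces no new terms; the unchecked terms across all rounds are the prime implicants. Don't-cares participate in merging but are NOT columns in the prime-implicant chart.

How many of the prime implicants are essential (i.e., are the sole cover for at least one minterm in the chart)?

[col 0] 00000*, 00001*, 00010*, 00110*, 01010*, 01011*, 01100*, 01110*, 10000*, 10001*, 10010*, 10100*, 10111, 11010*, 11101
[col 1] -0000*, -0001*, -0010*, -1010*, 0-010*, 0-110*, 00-10*, 000-0*, 0000-*, 01-10*, 0101-, 011-0, 1-010*, 10-00, 100-0*, 1000-*
[col 2] --010, -00-0, -000-, 0--10
Prime implicants: --010, -00-0, -000-, 0--10, 0101-, 011-0, 10-00, 10111, 11101
PI chart (minterm → PIs covering it):
  0 | -00-0,-000-
  1 | -000-  (sole → essential)
  2 | --010,-00-0,0--10
  6 | 0--10  (sole → essential)
  10 | --010,0--10,0101-
  11 | 0101-  (sole → essential)
  12 | 011-0  (sole → essential)
  16 | -00-0,-000-,10-00
  17 | -000-  (sole → essential)
  18 | --010,-00-0
  20 | 10-00  (sole → essential)
  23 | 10111  (sole → essential)
  26 | --010  (sole → essential)
  29 | 11101  (sole → essential)
Essential prime implicants: --010, -000-, 0--10, 0101-, 011-0, 10-00, 10111, 11101

8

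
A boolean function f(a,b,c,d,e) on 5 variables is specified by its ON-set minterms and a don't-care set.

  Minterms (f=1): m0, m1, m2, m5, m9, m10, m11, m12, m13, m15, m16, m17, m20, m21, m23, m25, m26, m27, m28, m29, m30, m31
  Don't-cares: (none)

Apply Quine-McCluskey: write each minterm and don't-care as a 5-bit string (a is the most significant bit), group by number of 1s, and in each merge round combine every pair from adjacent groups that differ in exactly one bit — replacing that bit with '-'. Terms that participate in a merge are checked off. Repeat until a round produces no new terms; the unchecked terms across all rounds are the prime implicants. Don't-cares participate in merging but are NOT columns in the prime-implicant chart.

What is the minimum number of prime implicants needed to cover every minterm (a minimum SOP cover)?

8

[col 0] 00000*, 00001*, 00010*, 00101*, 01001*, 01010*, 01011*, 01100*, 01101*, 01111*, 10000*, 10001*, 10100*, 10101*, 10111*, 11001*, 11010*, 11011*, 11100*, 11101*, 11110*, 11111*
[col 1] -0000*, -0001*, -0101*, -1001*, -1010*, -1011*, -1100*, -1101*, -1111*, 0-001*, 0-010, 0-101*, 00-01*, 000-0, 0000-*, 01-01*, 01-11*, 010-1*, 0101-*, 011-1*, 0110-*, 1-001*, 1-100*, 1-101*, 1-111*, 10-00*, 10-01*, 1000-*, 101-1*, 1010-*, 11-01*, 11-10*, 11-11*, 110-1*, 1101-*, 111-0*, 111-1*, 1110-*, 1111-*
[col 2] --001*, --101*, -0-01*, -000-, -1-01*, -1-11*, -10-1*, -101-, -11-1*, -110-, 0--01*, 01--1*, 1--01*, 1-1-1, 1-10-, 10-0-, 11--1*, 11-1-, 111--
[col 3] ---01, -1--1
Prime implicants: ---01, -000-, -1--1, -101-, -110-, 0-010, 000-0, 1-1-1, 1-10-, 10-0-, 11-1-, 111--
PI chart (minterm → PIs covering it):
  0 | -000-,000-0
  1 | ---01,-000-
  2 | 0-010,000-0
  5 | ---01  (sole → essential)
  9 | ---01,-1--1
  10 | -101-,0-010
  11 | -1--1,-101-
  12 | -110-  (sole → essential)
  13 | ---01,-1--1,-110-
  15 | -1--1  (sole → essential)
  16 | -000-,10-0-
  17 | ---01,-000-,10-0-
  20 | 1-10-,10-0-
  21 | ---01,1-1-1,1-10-,10-0-
  23 | 1-1-1  (sole → essential)
  25 | ---01,-1--1
  26 | -101-,11-1-
  27 | -1--1,-101-,11-1-
  28 | -110-,1-10-,111--
  29 | ---01,-1--1,-110-,1-1-1,1-10-,111--
  30 | 11-1-,111--
  31 | -1--1,1-1-1,11-1-,111--
Essential prime implicants: ---01, -1--1, -110-, 1-1-1
Petrick residual → -000-, 0-010, 1-10-, 11-1-
Minimum SOP uses 8 PIs: d'e + b'c'd' + be + bcd' + a'c'de' + ace + acd' + abd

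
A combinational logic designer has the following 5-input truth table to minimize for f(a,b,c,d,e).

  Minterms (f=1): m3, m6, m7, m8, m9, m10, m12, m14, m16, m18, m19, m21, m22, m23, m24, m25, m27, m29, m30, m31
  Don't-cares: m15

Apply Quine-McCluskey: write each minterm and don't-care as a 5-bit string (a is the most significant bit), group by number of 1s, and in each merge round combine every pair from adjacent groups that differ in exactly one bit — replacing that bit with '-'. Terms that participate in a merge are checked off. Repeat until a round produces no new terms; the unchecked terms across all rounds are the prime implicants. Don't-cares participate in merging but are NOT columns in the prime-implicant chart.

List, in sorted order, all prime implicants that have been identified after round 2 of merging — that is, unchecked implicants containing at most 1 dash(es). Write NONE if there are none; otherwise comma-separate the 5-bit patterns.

1-000, 100-0

size-2^0 implicants → 00011(✓)  00110(✓)  00111(✓)  01000(✓)  01001(✓)  01010(✓)  01100(✓)  01110(✓)  01111(✓)  10000(✓)  10010(✓)  10011(✓)  10101(✓)  10110(✓)  10111(✓)  11000(✓)  11001(✓)  11011(✓)  11101(✓)  11110(✓)  11111(✓)
size-2^1 implicants → -0011(✓)  -0110(✓)  -0111(✓)  -1000(✓)  -1001(✓)  -1110(✓)  -1111(✓)  0-110(✓)  0-111(✓)  00-11(✓)  0011-(✓)  01-00(✓)  01-10(✓)  010-0(✓)  0100-(✓)  011-0(✓)  0111-(✓)  1-000  1-011(✓)  1-101(✓)  1-110(✓)  1-111(✓)  10-10(✓)  10-11(✓)  100-0  1001-(✓)  101-1(✓)  1011-(✓)  11-01(✓)  11-11(✓)  110-1(✓)  1100-(✓)  111-1(✓)  1111-(✓)
size-2^2 implicants → --110(✓)  --111(✓)  -0-11  -011-(✓)  -100-  -111-(✓)  0-11-(✓)  01--0  1--11  1-1-1  1-11-(✓)  10-1-  11--1
size-2^3 implicants → --11-
Unchecked terms (primes): --11-, -0-11, -100-, 01--0, 1--11, 1-000, 1-1-1, 10-1-, 100-0, 11--1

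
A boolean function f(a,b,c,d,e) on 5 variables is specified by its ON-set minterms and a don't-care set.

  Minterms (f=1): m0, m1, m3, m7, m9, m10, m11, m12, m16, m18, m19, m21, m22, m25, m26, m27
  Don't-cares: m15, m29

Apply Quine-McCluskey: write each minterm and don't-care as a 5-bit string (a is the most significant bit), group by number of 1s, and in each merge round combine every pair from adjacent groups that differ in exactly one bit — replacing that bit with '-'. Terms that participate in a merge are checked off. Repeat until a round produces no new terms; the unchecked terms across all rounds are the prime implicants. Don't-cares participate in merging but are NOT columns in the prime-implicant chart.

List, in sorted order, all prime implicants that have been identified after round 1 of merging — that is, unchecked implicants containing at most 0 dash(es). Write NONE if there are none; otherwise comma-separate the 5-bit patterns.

01100

size-2^0 implicants → 00000(✓)  00001(✓)  00011(✓)  00111(✓)  01001(✓)  01010(✓)  01011(✓)  01100  01111(✓)  10000(✓)  10010(✓)  10011(✓)  10101(✓)  10110(✓)  11001(✓)  11010(✓)  11011(✓)  11101(✓)
size-2^1 implicants → -0000  -0011(✓)  -1001(✓)  -1010(✓)  -1011(✓)  0-001(✓)  0-011(✓)  0-111(✓)  00-11(✓)  000-1(✓)  0000-  01-11(✓)  010-1(✓)  0101-(✓)  1-010(✓)  1-011(✓)  1-101  10-10  100-0  1001-(✓)  11-01  110-1(✓)  1101-(✓)
size-2^2 implicants → --011  -10-1  -101-  0--11  0-0-1  1-01-
Unchecked terms (primes): --011, -0000, -10-1, -101-, 0--11, 0-0-1, 0000-, 01100, 1-01-, 1-101, 10-10, 100-0, 11-01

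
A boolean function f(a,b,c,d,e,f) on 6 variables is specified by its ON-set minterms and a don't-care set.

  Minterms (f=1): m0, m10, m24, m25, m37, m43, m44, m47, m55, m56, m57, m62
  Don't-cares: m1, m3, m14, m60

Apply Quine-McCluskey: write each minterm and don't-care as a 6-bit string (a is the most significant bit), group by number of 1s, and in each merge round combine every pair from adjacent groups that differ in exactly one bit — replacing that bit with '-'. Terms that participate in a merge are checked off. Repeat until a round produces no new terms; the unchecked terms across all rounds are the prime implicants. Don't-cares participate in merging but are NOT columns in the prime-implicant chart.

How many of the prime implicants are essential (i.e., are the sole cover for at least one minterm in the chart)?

[col 0] 000000*, 000001*, 000011*, 001010*, 001110*, 011000*, 011001*, 100101, 101011*, 101100*, 101111*, 110111, 111000*, 111001*, 111100*, 111110*
[col 1] -11000*, -11001*, 0000-1, 00000-, 001-10, 01100-*, 1-1100, 101-11, 111-00, 11100-*, 1111-0
[col 2] -1100-
Prime implicants: -1100-, 0000-1, 00000-, 001-10, 1-1100, 100101, 101-11, 110111, 111-00, 1111-0
PI chart (minterm → PIs covering it):
  0 | 00000-  (sole → essential)
  10 | 001-10  (sole → essential)
  24 | -1100-  (sole → essential)
  25 | -1100-  (sole → essential)
  37 | 100101  (sole → essential)
  43 | 101-11  (sole → essential)
  44 | 1-1100  (sole → essential)
  47 | 101-11  (sole → essential)
  55 | 110111  (sole → essential)
  56 | -1100-,111-00
  57 | -1100-  (sole → essential)
  62 | 1111-0  (sole → essential)
Essential prime implicants: -1100-, 00000-, 001-10, 1-1100, 100101, 101-11, 110111, 1111-0

8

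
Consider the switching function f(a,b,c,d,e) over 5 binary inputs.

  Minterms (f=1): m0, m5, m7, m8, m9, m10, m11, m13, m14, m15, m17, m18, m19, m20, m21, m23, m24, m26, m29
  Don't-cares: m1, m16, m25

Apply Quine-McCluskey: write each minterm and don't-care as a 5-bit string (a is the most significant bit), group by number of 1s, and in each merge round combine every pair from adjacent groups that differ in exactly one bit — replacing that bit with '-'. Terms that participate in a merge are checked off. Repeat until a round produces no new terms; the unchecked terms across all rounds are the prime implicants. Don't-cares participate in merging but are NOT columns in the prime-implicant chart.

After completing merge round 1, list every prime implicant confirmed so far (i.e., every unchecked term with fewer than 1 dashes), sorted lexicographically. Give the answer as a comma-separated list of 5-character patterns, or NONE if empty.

[col 0] 00000*, 00001*, 00101*, 00111*, 01000*, 01001*, 01010*, 01011*, 01101*, 01110*, 01111*, 10000*, 10001*, 10010*, 10011*, 10100*, 10101*, 10111*, 11000*, 11001*, 11010*, 11101*
[col 1] -0000*, -0001*, -0101*, -0111*, -1000*, -1001*, -1010*, -1101*, 0-000*, 0-001*, 0-101*, 0-111*, 00-01*, 0000-*, 001-1*, 01-01*, 01-10*, 01-11*, 010-0*, 010-1*, 0100-*, 0101-*, 011-1*, 0111-*, 1-000*, 1-001*, 1-010*, 1-101*, 10-00*, 10-01*, 10-11*, 100-0*, 100-1*, 1000-*, 1001-*, 101-1*, 1010-*, 11-01*, 110-0*, 1100-*
[col 2] --000*, --001*, --101*, -0-01*, -000-*, -01-1, -1-01*, -10-0, -100-*, 0--01*, 0-00-*, 0-1-1, 01--1, 01-1-, 010--, 1--01*, 1-0-0, 1-00-*, 10--1, 10-0-, 100--
[col 3] ---01, --00-
Prime implicants: ---01, --00-, -01-1, -10-0, 0-1-1, 01--1, 01-1-, 010--, 1-0-0, 10--1, 10-0-, 100--

NONE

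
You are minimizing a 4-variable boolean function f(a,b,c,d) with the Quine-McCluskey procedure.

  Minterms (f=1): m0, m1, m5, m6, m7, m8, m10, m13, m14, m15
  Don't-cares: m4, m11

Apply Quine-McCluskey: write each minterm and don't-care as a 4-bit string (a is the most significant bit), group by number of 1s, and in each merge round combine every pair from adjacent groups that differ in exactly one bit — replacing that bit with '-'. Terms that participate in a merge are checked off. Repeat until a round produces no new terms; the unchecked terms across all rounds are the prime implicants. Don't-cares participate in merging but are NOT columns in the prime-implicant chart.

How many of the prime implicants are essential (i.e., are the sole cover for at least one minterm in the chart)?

2

[col 0] 0000*, 0001*, 0100*, 0101*, 0110*, 0111*, 1000*, 1010*, 1011*, 1101*, 1110*, 1111*
[col 1] -000, -101*, -110*, -111*, 0-00*, 0-01*, 000-*, 01-0*, 01-1*, 010-*, 011-*, 1-10*, 1-11*, 10-0, 101-*, 11-1*, 111-*
[col 2] -1-1, -11-, 0-0-, 01--, 1-1-
Prime implicants: -000, -1-1, -11-, 0-0-, 01--, 1-1-, 10-0
PI chart (minterm → PIs covering it):
  0 | -000,0-0-
  1 | 0-0-  (sole → essential)
  5 | -1-1,0-0-,01--
  6 | -11-,01--
  7 | -1-1,-11-,01--
  8 | -000,10-0
  10 | 1-1-,10-0
  13 | -1-1  (sole → essential)
  14 | -11-,1-1-
  15 | -1-1,-11-,1-1-
Essential prime implicants: -1-1, 0-0-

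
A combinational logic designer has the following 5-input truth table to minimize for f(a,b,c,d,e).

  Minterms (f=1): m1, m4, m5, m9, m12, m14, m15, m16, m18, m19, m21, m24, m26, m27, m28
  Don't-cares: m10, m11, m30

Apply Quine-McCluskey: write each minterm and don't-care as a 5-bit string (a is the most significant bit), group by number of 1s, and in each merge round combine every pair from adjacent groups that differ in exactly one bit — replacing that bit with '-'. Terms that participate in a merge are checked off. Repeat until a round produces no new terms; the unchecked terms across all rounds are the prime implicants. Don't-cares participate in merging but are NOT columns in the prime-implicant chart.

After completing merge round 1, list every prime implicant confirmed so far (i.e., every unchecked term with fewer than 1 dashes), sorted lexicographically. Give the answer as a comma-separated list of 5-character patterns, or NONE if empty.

NONE

size-2^0 implicants → 00001(✓)  00100(✓)  00101(✓)  01001(✓)  01010(✓)  01011(✓)  01100(✓)  01110(✓)  01111(✓)  10000(✓)  10010(✓)  10011(✓)  10101(✓)  11000(✓)  11010(✓)  11011(✓)  11100(✓)  11110(✓)
size-2^1 implicants → -0101  -1010(✓)  -1011(✓)  -1100(✓)  -1110(✓)  0-001  0-100  00-01  0010-  01-10(✓)  01-11(✓)  010-1  0101-(✓)  011-0(✓)  0111-(✓)  1-000(✓)  1-010(✓)  1-011(✓)  100-0(✓)  1001-(✓)  11-00(✓)  11-10(✓)  110-0(✓)  1101-(✓)  111-0(✓)
size-2^2 implicants → -1-10  -101-  -11-0  01-1-  1-0-0  1-01-  11--0
Unchecked terms (primes): -0101, -1-10, -101-, -11-0, 0-001, 0-100, 00-01, 0010-, 01-1-, 010-1, 1-0-0, 1-01-, 11--0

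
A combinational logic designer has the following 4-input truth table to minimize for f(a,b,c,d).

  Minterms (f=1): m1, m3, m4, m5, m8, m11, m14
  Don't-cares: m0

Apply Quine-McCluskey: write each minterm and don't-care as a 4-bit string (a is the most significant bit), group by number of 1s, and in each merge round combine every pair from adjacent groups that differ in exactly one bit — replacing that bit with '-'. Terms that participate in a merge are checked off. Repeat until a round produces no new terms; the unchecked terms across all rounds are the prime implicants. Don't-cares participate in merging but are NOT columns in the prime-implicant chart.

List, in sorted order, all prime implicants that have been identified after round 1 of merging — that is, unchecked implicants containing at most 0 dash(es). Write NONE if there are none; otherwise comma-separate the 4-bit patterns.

1110

[col 0] 0000*, 0001*, 0011*, 0100*, 0101*, 1000*, 1011*, 1110
[col 1] -000, -011, 0-00*, 0-01*, 00-1, 000-*, 010-*
[col 2] 0-0-
Prime implicants: -000, -011, 0-0-, 00-1, 1110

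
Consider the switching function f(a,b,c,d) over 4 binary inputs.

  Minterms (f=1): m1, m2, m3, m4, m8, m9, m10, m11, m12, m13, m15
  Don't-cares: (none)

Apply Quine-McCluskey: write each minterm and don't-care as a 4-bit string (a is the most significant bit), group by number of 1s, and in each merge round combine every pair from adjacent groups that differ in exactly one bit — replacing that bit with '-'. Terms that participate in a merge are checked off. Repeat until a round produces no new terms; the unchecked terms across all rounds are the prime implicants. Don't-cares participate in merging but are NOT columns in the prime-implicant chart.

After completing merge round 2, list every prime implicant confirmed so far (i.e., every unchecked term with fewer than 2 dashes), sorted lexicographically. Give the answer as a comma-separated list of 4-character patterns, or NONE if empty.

-100

Round 0: 0001✓ 0010✓ 0011✓ 0100✓ 1000✓ 1001✓ 1010✓ 1011✓ 1100✓ 1101✓ 1111✓
Round 1: -001✓ -010✓ -011✓ -100 00-1✓ 001-✓ 1-00✓ 1-01✓ 1-11✓ 10-0✓ 10-1✓ 100-✓ 101-✓ 11-1✓ 110-✓
Round 2: -0-1 -01- 1--1 1-0- 10--
PIs = {-0-1, -01-, -100, 1--1, 1-0-, 10--}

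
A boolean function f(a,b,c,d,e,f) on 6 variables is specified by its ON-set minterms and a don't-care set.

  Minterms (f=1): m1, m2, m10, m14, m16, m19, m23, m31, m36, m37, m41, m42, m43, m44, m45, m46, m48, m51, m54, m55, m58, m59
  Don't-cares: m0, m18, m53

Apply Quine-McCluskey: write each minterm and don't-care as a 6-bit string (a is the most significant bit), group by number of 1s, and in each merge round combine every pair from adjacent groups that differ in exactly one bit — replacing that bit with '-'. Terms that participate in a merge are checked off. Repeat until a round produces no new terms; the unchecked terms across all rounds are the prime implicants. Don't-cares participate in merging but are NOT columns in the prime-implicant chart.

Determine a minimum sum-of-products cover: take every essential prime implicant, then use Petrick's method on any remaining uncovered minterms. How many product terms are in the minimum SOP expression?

10

size-2^0 implicants → 000000(✓)  000001(✓)  000010(✓)  001010(✓)  001110(✓)  010000(✓)  010010(✓)  010011(✓)  010111(✓)  011111(✓)  100100(✓)  100101(✓)  101001(✓)  101010(✓)  101011(✓)  101100(✓)  101101(✓)  101110(✓)  110000(✓)  110011(✓)  110101(✓)  110110(✓)  110111(✓)  111010(✓)  111011(✓)
size-2^1 implicants → -01010(✓)  -01110(✓)  -10000  -10011(✓)  -10111(✓)  0-0000(✓)  0-0010(✓)  00-010  0000-0(✓)  00000-  001-10(✓)  01-111  010-11(✓)  0100-0(✓)  01001-  1-0101  1-1010(✓)  1-1011(✓)  10-100(✓)  10-101(✓)  10010-(✓)  101-01  101-10(✓)  1010-1  10101-(✓)  1011-0  10110-(✓)  11-011  110-11(✓)  1101-1  11011-  11101-(✓)
size-2^2 implicants → -01-10  -10-11  0-00-0  1-101-  10-10-
Unchecked terms (primes): -01-10, -10-11, -10000, 0-00-0, 00-010, 00000-, 01-111, 01001-, 1-0101, 1-101-, 10-10-, 101-01, 1010-1, 1011-0, 11-011, 1101-1, 11011-
Minterm coverage:
  m1 ⊆ 00000- [E]
  m2 ⊆ 0-00-0,00-010
  m10 ⊆ -01-10,00-010
  m14 ⊆ -01-10 [E]
  m16 ⊆ -10000,0-00-0
  m19 ⊆ -10-11,01001-
  m23 ⊆ -10-11,01-111
  m31 ⊆ 01-111 [E]
  m36 ⊆ 10-10- [E]
  m37 ⊆ 1-0101,10-10-
  m41 ⊆ 101-01,1010-1
  m42 ⊆ -01-10,1-101-
  m43 ⊆ 1-101-,1010-1
  m44 ⊆ 10-10-,1011-0
  m45 ⊆ 10-10-,101-01
  m46 ⊆ -01-10,1011-0
  m48 ⊆ -10000 [E]
  m51 ⊆ -10-11,11-011
  m54 ⊆ 11011- [E]
  m55 ⊆ -10-11,1101-1,11011-
  m58 ⊆ 1-101- [E]
  m59 ⊆ 1-101-,11-011
E = {-01-10, -10000, 00000-, 01-111, 1-101-, 10-10-, 11011-}
Petrick residual → -10-11, 0-00-0, 101-01
Cover = b'cef' + bc'ef + bc'd'e'f' + a'c'd'f' + a'b'c'd'e' + a'bdef + acd'e + ab'de' + ab'ce'f + abc'de  |cover|=10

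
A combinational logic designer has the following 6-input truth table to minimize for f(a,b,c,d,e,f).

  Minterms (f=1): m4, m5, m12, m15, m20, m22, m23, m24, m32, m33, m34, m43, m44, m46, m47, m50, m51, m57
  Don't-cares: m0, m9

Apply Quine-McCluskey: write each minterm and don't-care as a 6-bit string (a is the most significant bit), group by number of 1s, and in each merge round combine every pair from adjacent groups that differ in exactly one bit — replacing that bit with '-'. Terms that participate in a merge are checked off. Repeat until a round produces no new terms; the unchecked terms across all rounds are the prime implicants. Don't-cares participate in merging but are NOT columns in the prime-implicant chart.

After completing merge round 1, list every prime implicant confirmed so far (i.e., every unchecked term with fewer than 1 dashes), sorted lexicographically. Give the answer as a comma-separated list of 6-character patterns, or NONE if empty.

001001, 011000, 111001

[col 0] 000000*, 000100*, 000101*, 001001, 001100*, 001111*, 010100*, 010110*, 010111*, 011000, 100000*, 100001*, 100010*, 101011*, 101100*, 101110*, 101111*, 110010*, 110011*, 111001
[col 1] -00000, -01100, -01111, 0-0100, 00-100, 000-00, 00010-, 0101-0, 01011-, 1-0010, 1000-0, 10000-, 101-11, 1011-0, 10111-, 11001-
Prime implicants: -00000, -01100, -01111, 0-0100, 00-100, 000-00, 00010-, 001001, 0101-0, 01011-, 011000, 1-0010, 1000-0, 10000-, 101-11, 1011-0, 10111-, 11001-, 111001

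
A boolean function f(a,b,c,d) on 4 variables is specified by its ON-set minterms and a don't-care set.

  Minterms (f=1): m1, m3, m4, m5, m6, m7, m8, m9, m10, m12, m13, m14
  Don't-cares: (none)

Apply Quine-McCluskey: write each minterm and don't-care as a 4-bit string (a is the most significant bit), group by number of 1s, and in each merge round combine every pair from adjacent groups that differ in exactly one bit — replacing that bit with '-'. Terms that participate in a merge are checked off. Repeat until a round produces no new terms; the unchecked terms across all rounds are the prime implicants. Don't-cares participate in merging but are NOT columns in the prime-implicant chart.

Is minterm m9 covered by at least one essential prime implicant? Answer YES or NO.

Round 0: 0001✓ 0011✓ 0100✓ 0101✓ 0110✓ 0111✓ 1000✓ 1001✓ 1010✓ 1100✓ 1101✓ 1110✓
Round 1: -001✓ -100✓ -101✓ -110✓ 0-01✓ 0-11✓ 00-1✓ 01-0✓ 01-1✓ 010-✓ 011-✓ 1-00✓ 1-01✓ 1-10✓ 10-0✓ 100-✓ 11-0✓ 110-✓
Round 2: --01 -1-0 -10- 0--1 01-- 1--0 1-0-
PIs = {--01, -1-0, -10-, 0--1, 01--, 1--0, 1-0-}
Coverage chart:
  m1: --01,0--1
  m3: 0--1 ←essential
  m4: -1-0,-10-,01--
  m5: --01,-10-,0--1,01--
  m6: -1-0,01--
  m7: 0--1,01--
  m8: 1--0,1-0-
  m9: --01,1-0-
  m10: 1--0 ←essential
  m12: -1-0,-10-,1--0,1-0-
  m13: --01,-10-,1-0-
  m14: -1-0,1--0
Essential: 0--1, 1--0

NO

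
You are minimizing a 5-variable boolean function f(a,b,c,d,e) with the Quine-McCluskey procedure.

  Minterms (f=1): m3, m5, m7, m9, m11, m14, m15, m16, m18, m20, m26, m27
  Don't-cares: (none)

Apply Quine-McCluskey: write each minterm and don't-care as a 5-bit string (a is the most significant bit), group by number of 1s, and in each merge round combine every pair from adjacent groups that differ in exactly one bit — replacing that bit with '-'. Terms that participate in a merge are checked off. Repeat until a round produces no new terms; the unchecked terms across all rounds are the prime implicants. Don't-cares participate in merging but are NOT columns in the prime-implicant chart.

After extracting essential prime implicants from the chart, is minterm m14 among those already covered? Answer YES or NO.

[col 0] 00011*, 00101*, 00111*, 01001*, 01011*, 01110*, 01111*, 10000*, 10010*, 10100*, 11010*, 11011*
[col 1] -1011, 0-011*, 0-111*, 00-11*, 001-1, 01-11*, 010-1, 0111-, 1-010, 10-00, 100-0, 1101-
[col 2] 0--11
Prime implicants: -1011, 0--11, 001-1, 010-1, 0111-, 1-010, 10-00, 100-0, 1101-
PI chart (minterm → PIs covering it):
  3 | 0--11  (sole → essential)
  5 | 001-1  (sole → essential)
  7 | 0--11,001-1
  9 | 010-1  (sole → essential)
  11 | -1011,0--11,010-1
  14 | 0111-  (sole → essential)
  15 | 0--11,0111-
  16 | 10-00,100-0
  18 | 1-010,100-0
  20 | 10-00  (sole → essential)
  26 | 1-010,1101-
  27 | -1011,1101-
Essential prime implicants: 0--11, 001-1, 010-1, 0111-, 10-00

YES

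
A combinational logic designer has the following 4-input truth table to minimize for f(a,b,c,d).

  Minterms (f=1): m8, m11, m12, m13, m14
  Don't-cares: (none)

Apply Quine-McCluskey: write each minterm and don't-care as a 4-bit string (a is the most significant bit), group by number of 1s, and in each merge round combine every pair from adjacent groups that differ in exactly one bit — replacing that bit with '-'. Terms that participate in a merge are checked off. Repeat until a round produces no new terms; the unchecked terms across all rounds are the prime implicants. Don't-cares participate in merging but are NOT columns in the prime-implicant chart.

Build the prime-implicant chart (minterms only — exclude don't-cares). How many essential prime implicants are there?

4

[col 0] 1000*, 1011, 1100*, 1101*, 1110*
[col 1] 1-00, 11-0, 110-
Prime implicants: 1-00, 1011, 11-0, 110-
PI chart (minterm → PIs covering it):
  8 | 1-00  (sole → essential)
  11 | 1011  (sole → essential)
  12 | 1-00,11-0,110-
  13 | 110-  (sole → essential)
  14 | 11-0  (sole → essential)
Essential prime implicants: 1-00, 1011, 11-0, 110-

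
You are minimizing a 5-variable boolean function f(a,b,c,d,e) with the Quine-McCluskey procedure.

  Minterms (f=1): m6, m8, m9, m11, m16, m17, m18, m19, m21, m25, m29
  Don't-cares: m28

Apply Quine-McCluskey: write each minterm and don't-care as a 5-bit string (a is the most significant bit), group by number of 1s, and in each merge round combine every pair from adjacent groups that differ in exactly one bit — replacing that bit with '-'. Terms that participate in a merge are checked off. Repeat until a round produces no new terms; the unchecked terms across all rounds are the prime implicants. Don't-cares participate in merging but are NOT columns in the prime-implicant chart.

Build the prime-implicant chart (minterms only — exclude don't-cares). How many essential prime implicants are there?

[col 0] 00110, 01000*, 01001*, 01011*, 10000*, 10001*, 10010*, 10011*, 10101*, 11001*, 11100*, 11101*
[col 1] -1001, 010-1, 0100-, 1-001*, 1-101*, 10-01*, 100-0*, 100-1*, 1000-*, 1001-*, 11-01*, 1110-
[col 2] 1--01, 100--
Prime implicants: -1001, 00110, 010-1, 0100-, 1--01, 100--, 1110-
PI chart (minterm → PIs covering it):
  6 | 00110  (sole → essential)
  8 | 0100-  (sole → essential)
  9 | -1001,010-1,0100-
  11 | 010-1  (sole → essential)
  16 | 100--  (sole → essential)
  17 | 1--01,100--
  18 | 100--  (sole → essential)
  19 | 100--  (sole → essential)
  21 | 1--01  (sole → essential)
  25 | -1001,1--01
  29 | 1--01,1110-
Essential prime implicants: 00110, 010-1, 0100-, 1--01, 100--

5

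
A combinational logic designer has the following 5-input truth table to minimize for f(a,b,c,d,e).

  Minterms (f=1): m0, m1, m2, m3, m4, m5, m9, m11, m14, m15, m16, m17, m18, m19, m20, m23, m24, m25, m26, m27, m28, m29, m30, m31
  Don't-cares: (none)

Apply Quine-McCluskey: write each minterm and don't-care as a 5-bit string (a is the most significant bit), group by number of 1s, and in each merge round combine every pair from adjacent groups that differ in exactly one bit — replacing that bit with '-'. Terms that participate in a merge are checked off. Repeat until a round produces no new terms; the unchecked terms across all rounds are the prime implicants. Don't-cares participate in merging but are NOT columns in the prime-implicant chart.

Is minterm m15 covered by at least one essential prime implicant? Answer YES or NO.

YES

Round 0: 00000✓ 00001✓ 00010✓ 00011✓ 00100✓ 00101✓ 01001✓ 01011✓ 01110✓ 01111✓ 10000✓ 10001✓ 10010✓ 10011✓ 10100✓ 10111✓ 11000✓ 11001✓ 11010✓ 11011✓ 11100✓ 11101✓ 11110✓ 11111✓
Round 1: -0000✓ -0001✓ -0010✓ -0011✓ -0100✓ -1001✓ -1011✓ -1110✓ -1111✓ 0-001✓ 0-011✓ 00-00✓ 00-01✓ 000-0✓ 000-1✓ 0000-✓ 0001-✓ 0010-✓ 01-11✓ 010-1✓ 0111-✓ 1-000✓ 1-001✓ 1-010✓ 1-011✓ 1-100✓ 1-111✓ 10-00✓ 10-11✓ 100-0✓ 100-1✓ 1000-✓ 1001-✓ 11-00✓ 11-01✓ 11-10✓ 11-11✓ 110-0✓ 110-1✓ 1100-✓ 1101-✓ 111-0✓ 111-1✓ 1110-✓ 1111-✓
Round 2: --001✓ --011✓ -0-00 -00-0✓ -00-1✓ -000-✓ -001-✓ -1-11 -10-1✓ -111- 0-0-1✓ 00-0- 000--✓ 1--00 1--11 1-0-0✓ 1-0-1✓ 1-00-✓ 1-01-✓ 100--✓ 11--0✓ 11--1✓ 11-0-✓ 11-1-✓ 110--✓ 111--✓
Round 3: --0-1 -00-- 1-0-- 11---
PIs = {--0-1, -0-00, -00--, -1-11, -111-, 00-0-, 1--00, 1--11, 1-0--, 11---}
Coverage chart:
  m0: -0-00,-00--,00-0-
  m1: --0-1,-00--,00-0-
  m2: -00-- ←essential
  m3: --0-1,-00--
  m4: -0-00,00-0-
  m5: 00-0- ←essential
  m9: --0-1 ←essential
  m11: --0-1,-1-11
  m14: -111- ←essential
  m15: -1-11,-111-
  m16: -0-00,-00--,1--00,1-0--
  m17: --0-1,-00--,1-0--
  m18: -00--,1-0--
  m19: --0-1,-00--,1--11,1-0--
  m20: -0-00,1--00
  m23: 1--11 ←essential
  m24: 1--00,1-0--,11---
  m25: --0-1,1-0--,11---
  m26: 1-0--,11---
  m27: --0-1,-1-11,1--11,1-0--,11---
  m28: 1--00,11---
  m29: 11--- ←essential
  m30: -111-,11---
  m31: -1-11,-111-,1--11,11---
Essential: --0-1, -00--, -111-, 00-0-, 1--11, 11---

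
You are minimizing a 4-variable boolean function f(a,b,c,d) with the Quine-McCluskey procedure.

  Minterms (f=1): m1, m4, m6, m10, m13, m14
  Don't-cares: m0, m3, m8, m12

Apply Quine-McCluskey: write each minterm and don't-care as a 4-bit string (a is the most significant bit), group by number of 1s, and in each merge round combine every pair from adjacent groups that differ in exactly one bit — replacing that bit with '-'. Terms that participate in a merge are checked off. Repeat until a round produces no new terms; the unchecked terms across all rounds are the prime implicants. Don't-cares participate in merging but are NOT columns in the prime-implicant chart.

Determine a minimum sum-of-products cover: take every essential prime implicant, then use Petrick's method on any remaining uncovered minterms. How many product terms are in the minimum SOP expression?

4

[col 0] 0000*, 0001*, 0011*, 0100*, 0110*, 1000*, 1010*, 1100*, 1101*, 1110*
[col 1] -000*, -100*, -110*, 0-00*, 00-1, 000-, 01-0*, 1-00*, 1-10*, 10-0*, 11-0*, 110-
[col 2] --00, -1-0, 1--0
Prime implicants: --00, -1-0, 00-1, 000-, 1--0, 110-
PI chart (minterm → PIs covering it):
  1 | 00-1,000-
  4 | --00,-1-0
  6 | -1-0  (sole → essential)
  10 | 1--0  (sole → essential)
  13 | 110-  (sole → essential)
  14 | -1-0,1--0
Essential prime implicants: -1-0, 1--0, 110-
Petrick residual → 00-1
Minimum SOP uses 4 PIs: bd' + a'b'd + ad' + abc'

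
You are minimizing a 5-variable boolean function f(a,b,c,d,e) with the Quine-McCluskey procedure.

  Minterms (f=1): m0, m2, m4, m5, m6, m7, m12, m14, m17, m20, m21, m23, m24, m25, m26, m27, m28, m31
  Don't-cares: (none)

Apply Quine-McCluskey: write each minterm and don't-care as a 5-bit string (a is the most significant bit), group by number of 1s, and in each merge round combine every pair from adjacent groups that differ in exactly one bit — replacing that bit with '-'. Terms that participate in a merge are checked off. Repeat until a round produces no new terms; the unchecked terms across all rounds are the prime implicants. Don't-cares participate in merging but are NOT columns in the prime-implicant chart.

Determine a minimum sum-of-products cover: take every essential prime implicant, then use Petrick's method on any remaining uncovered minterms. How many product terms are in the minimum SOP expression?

size-2^0 implicants → 00000(✓)  00010(✓)  00100(✓)  00101(✓)  00110(✓)  00111(✓)  01100(✓)  01110(✓)  10001(✓)  10100(✓)  10101(✓)  10111(✓)  11000(✓)  11001(✓)  11010(✓)  11011(✓)  11100(✓)  11111(✓)
size-2^1 implicants → -0100(✓)  -0101(✓)  -0111(✓)  -1100(✓)  0-100(✓)  0-110(✓)  00-00(✓)  00-10(✓)  000-0(✓)  001-0(✓)  001-1(✓)  0010-(✓)  0011-(✓)  011-0(✓)  1-001  1-100(✓)  1-111  10-01  101-1(✓)  1010-(✓)  11-00  11-11  110-0(✓)  110-1(✓)  1100-(✓)  1101-(✓)
size-2^2 implicants → --100  -01-1  -010-  0-1-0  00--0  001--  110--
Unchecked terms (primes): --100, -01-1, -010-, 0-1-0, 00--0, 001--, 1-001, 1-111, 10-01, 11-00, 11-11, 110--
Minterm coverage:
  m0 ⊆ 00--0 [E]
  m2 ⊆ 00--0 [E]
  m4 ⊆ --100,-010-,0-1-0,00--0,001--
  m5 ⊆ -01-1,-010-,001--
  m6 ⊆ 0-1-0,00--0,001--
  m7 ⊆ -01-1,001--
  m12 ⊆ --100,0-1-0
  m14 ⊆ 0-1-0 [E]
  m17 ⊆ 1-001,10-01
  m20 ⊆ --100,-010-
  m21 ⊆ -01-1,-010-,10-01
  m23 ⊆ -01-1,1-111
  m24 ⊆ 11-00,110--
  m25 ⊆ 1-001,110--
  m26 ⊆ 110-- [E]
  m27 ⊆ 11-11,110--
  m28 ⊆ --100,11-00
  m31 ⊆ 1-111,11-11
E = {0-1-0, 00--0, 110--}
Petrick residual → --100, -01-1, 1-001, 1-111
Cover = cd'e' + b'ce + a'ce' + a'b'e' + ac'd'e + acde + abc'  |cover|=7

7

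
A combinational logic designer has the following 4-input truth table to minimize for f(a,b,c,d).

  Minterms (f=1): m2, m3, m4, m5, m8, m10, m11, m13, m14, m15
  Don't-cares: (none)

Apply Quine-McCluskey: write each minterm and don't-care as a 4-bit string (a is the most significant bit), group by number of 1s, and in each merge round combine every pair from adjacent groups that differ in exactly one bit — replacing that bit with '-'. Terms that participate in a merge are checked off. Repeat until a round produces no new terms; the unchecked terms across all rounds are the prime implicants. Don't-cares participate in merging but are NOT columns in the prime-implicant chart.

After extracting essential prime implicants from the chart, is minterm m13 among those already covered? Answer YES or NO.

NO

Round 0: 0010✓ 0011✓ 0100✓ 0101✓ 1000✓ 1010✓ 1011✓ 1101✓ 1110✓ 1111✓
Round 1: -010✓ -011✓ -101 001-✓ 010- 1-10✓ 1-11✓ 10-0 101-✓ 11-1 111-✓
Round 2: -01- 1-1-
PIs = {-01-, -101, 010-, 1-1-, 10-0, 11-1}
Coverage chart:
  m2: -01- ←essential
  m3: -01- ←essential
  m4: 010- ←essential
  m5: -101,010-
  m8: 10-0 ←essential
  m10: -01-,1-1-,10-0
  m11: -01-,1-1-
  m13: -101,11-1
  m14: 1-1- ←essential
  m15: 1-1-,11-1
Essential: -01-, 010-, 1-1-, 10-0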